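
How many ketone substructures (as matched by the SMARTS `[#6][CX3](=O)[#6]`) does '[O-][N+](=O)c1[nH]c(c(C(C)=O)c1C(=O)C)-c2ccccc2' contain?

2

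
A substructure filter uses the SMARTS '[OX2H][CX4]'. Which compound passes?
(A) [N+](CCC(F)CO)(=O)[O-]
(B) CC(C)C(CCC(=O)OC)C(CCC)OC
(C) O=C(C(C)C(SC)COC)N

A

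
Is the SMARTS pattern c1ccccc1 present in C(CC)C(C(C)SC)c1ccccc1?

Yes

The pattern c1ccccc1 describes six aromatic carbons in a ring — a benzene ring.
The molecule carries a phenyl ring, whose atoms satisfy every constraint of the query, so the pattern matches.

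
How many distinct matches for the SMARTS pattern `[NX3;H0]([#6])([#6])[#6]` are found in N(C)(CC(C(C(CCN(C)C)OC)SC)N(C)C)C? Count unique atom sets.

[NX3;H0]([#6])([#6])[#6] is the SMARTS for a tertiary amine: a trivalent nitrogen with no H, bonded to three carbons.
The molecule carries 3 separate instances of a dimethylamino group (-N(CH3)2) meeting every constraint; each maps to a distinct set of atoms, giving 3 matches.

3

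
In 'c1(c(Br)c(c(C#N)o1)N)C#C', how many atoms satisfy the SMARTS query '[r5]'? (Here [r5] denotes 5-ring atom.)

5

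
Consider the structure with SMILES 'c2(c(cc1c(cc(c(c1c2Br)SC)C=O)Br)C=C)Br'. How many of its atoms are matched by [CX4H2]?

The query [CX4H2] means: sp3 carbon (X4) with exactly two hydrogens.
Check the 19 heavy atoms by environment: 8× c (aromatic, H0, X3) → no; 2× c (aromatic, H1, X3) → no; 1× S (H0, X2) → no; 1× C (H3, X4) → no; 2× C (H1, X3) → no; 1× O (H0, X1) → no; 3× Br (H0, X1) → no; 1× C (H2, X3) → no.
No environment satisfies the query, so 0 matching atoms.

0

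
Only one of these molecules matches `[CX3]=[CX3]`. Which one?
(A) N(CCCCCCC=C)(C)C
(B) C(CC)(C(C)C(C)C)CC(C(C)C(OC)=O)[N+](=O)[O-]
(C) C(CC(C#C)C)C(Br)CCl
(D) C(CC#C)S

[CX3]=[CX3] describes a non-aromatic C=C double bond between two sp2 carbons (an alkene).
(A) contains a vinyl group (-CH=CH2), which satisfies every atom and bond constraint.
(B) has an ethyl group (-CH2CH3) but its C-C bond is a single bond between CX4 carbons, not CX3=CX3.
(C) has an ethynyl group (-C#CH) but the C-C bond is a triple bond, not a double bond.
(D) has an ethynyl group (-C#CH) but the C-C bond is a triple bond, not a double bond.
So the answer is (A).

A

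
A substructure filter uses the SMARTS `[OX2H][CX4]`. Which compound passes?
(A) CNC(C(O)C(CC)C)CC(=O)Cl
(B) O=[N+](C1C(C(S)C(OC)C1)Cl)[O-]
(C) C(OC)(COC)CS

A

[OX2H][CX4] describes a hydroxyl oxygen bound to an sp3 (X4) carbon (an aliphatic alcohol).
(A) contains a hydroxyl group (-OH), which satisfies every atom and bond constraint.
(B) has a methoxy ether (-OCH3) but the oxygen has H0 (ether), not H1.
(C) has a methoxy ether (-OCH3) but the oxygen has H0 (ether), not H1.
So the answer is (A).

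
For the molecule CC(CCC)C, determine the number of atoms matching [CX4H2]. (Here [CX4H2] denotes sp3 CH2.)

2

The query [CX4H2] means: sp3 carbon (X4) with exactly two hydrogens.
Check the 6 heavy atoms by environment: 2× C (H2, X4) → match; 1× C (H1, X4) → no; 3× C (H3, X4) → no.
That gives 2 matching atoms.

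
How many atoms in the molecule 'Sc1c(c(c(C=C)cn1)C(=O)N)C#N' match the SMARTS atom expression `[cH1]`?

1

The query [cH1] means: aromatic carbon bearing exactly one hydrogen.
Check the 14 heavy atoms by environment: 1× n (aromatic, H0) → no; 4× c (aromatic, H0) → no; 1× c (aromatic, H1) → match; 2× C (H0) → no; 1× O (H0) → no; 1× N (H2) → no; 1× C (H1) → no; 1× C (H2) → no; 1× S (H1) → no; 1× N (H0) → no.
That gives 1 matching atom.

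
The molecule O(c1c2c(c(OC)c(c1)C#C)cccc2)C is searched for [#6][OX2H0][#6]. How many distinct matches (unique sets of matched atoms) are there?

2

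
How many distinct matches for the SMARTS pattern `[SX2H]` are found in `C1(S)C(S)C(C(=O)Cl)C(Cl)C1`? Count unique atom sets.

2

[SX2H] is the SMARTS for a thiol: an aliphatic sulfur with two connections, one being H.
The molecule carries 2 separate instances of a thiol (-SH) meeting every constraint; each maps to a distinct set of atoms, giving 2 matches.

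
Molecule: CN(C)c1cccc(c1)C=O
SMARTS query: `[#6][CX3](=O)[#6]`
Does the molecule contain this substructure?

The pattern [#6][CX3](=O)[#6] describes a carbonyl carbon (no H) flanked by two carbons — a ketone.
The closest candidate here is an aldehyde (-CHO), but the carbonyl carbon has H1, so it is not flanked by two carbons. No other fragment satisfies the full query, so there is no match.

No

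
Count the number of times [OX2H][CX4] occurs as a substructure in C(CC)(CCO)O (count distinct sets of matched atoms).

2

[OX2H][CX4] is the SMARTS for an aliphatic alcohol: a hydroxyl oxygen bound to an sp3 (X4) carbon.
The molecule carries 2 separate instances of a hydroxyl group (-OH) meeting every constraint; each maps to a distinct set of atoms, giving 2 matches.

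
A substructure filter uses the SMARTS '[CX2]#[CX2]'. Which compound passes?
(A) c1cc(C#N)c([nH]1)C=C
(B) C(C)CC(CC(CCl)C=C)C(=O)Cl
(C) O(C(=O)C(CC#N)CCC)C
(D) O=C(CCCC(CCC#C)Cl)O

D

[CX2]#[CX2] describes a carbon-carbon triple bond (an alkyne).
(A) has a nitrile (-C#N) but the triple bond is C#N, not C#C.
(B) has a vinyl group (-CH=CH2) but the C=C is a double bond; both carbons are CX3, not CX2.
(C) has a nitrile (-C#N) but the triple bond is C#N, not C#C.
(D) contains an ethynyl group (-C#CH), which satisfies every atom and bond constraint.
So the answer is (D).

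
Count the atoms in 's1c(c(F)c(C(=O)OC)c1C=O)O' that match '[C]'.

3

The query [C] means: uppercase C matches aliphatic (non-aromatic) carbon only.
Check the 13 heavy atoms by environment: 1× s (aromatic) → no; 4× c (aromatic) → no; 4× O → no; 3× C → match; 1× F → no.
That gives 3 matching atoms.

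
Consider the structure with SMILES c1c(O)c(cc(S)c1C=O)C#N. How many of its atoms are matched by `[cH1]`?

The query [cH1] means: aromatic carbon bearing exactly one hydrogen.
Check the 12 heavy atoms by environment: 4× c (aromatic, H0) → no; 2× c (aromatic, H1) → match; 1× O (H1) → no; 1× C (H0) → no; 1× N (H0) → no; 1× S (H1) → no; 1× C (H1) → no; 1× O (H0) → no.
That gives 2 matching atoms.

2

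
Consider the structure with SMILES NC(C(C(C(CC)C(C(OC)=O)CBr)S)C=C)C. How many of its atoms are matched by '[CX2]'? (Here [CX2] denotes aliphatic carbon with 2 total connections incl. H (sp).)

0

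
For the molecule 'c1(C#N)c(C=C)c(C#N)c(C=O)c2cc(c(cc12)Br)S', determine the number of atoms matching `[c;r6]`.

The query [c;r6] means: aromatic carbon that belongs to a six-membered ring.
Check the 20 heavy atoms by environment: 10× c (aromatic, in 6-ring) → match; 1× S (acyclic) → no; 5× C (acyclic) → no; 1× O (acyclic) → no; 2× N (acyclic) → no; 1× Br (acyclic) → no.
That gives 10 matching atoms.

10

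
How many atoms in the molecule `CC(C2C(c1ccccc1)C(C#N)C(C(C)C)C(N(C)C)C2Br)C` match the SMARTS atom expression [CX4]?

14

Check the 24 heavy atoms by environment: 14× C (X4) → match; 1× Br (X1) → no; 6× c (aromatic, X3) → no; 1× C (X2) → no; 1× N (X1) → no; 1× N (X3) → no.
That gives 14 matching atoms.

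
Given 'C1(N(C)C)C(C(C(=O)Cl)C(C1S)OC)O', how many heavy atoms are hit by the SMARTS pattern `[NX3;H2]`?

The query [NX3;H2] means: aliphatic N with 3 total connections, two of them H — an -NH2 nitrogen (amine or amide).
Check the 15 heavy atoms by environment: 5× C (H1, X4) → no; 1× S (H1, X2) → no; 1× O (H0, X2) → no; 3× C (H3, X4) → no; 1× N (H0, X3) → no; 1× C (H0, X3) → no; 1× O (H0, X1) → no; 1× Cl (H0, X1) → no; 1× O (H1, X2) → no.
No environment satisfies the query, so 0 matching atoms.

0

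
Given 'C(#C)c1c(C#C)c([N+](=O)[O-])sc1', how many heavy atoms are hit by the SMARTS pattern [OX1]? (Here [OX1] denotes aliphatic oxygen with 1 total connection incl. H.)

2

The query [OX1] means: aliphatic oxygen with one total connection — typically a carbonyl =O or an oxide.
Check the 12 heavy atoms by environment: 1× s (aromatic, X2) → no; 4× c (aromatic, X3) → no; 4× C (X2) → no; 1× N (charge +1, X3) → no; 1× O (charge -1, X1) → match; 1× O (X1) → match.
Summing the matching environments: 1 + 1 = 2 matching atoms.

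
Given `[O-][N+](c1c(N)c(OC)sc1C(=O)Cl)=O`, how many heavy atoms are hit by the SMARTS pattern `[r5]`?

5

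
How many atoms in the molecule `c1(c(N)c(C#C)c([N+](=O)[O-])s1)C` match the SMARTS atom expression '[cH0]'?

4

The query [cH0] means: aromatic carbon with no attached hydrogen (substituted or ring-fusion).
Check the 12 heavy atoms by environment: 1× s (aromatic, H0) → no; 4× c (aromatic, H0) → match; 1× N (charge +1, H0) → no; 1× O (charge -1, H0) → no; 1× O (H0) → no; 1× C (H0) → no; 1× C (H1) → no; 1× C (H3) → no; 1× N (H2) → no.
That gives 4 matching atoms.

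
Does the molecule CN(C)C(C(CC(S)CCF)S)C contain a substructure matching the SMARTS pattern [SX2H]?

Yes

The pattern [SX2H] describes an aliphatic sulfur with two connections, one being H — a thiol.
The molecule carries a thiol (-SH), whose atoms satisfy every constraint of the query, so the pattern matches.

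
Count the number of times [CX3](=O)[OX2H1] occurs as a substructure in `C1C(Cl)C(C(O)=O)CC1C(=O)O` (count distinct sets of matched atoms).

[CX3](=O)[OX2H1] is the SMARTS for a carboxylic acid: an sp2 carbon double-bonded to O and single-bonded to an -OH oxygen.
The molecule carries 2 separate instances of a carboxylic acid group (-C(=O)OH) meeting every constraint; each maps to a distinct set of atoms, giving 2 matches.

2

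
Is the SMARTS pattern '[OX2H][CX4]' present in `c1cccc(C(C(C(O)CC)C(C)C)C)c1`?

The pattern [OX2H][CX4] describes a hydroxyl oxygen bound to an sp3 (X4) carbon — an aliphatic alcohol.
The molecule carries a hydroxyl group (-OH), whose atoms satisfy every constraint of the query, so the pattern matches.

Yes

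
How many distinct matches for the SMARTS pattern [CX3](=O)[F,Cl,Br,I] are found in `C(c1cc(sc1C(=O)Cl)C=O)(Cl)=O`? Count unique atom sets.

2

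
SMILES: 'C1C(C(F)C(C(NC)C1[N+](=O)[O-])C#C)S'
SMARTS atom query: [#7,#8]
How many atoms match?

4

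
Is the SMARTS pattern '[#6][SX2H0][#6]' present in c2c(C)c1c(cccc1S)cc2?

No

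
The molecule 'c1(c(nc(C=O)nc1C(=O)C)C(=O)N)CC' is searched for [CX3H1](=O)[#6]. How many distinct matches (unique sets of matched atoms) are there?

1

[CX3H1](=O)[#6] is the SMARTS for an aldehyde: an sp2 carbon with one H, double-bonded to O and single-bonded to carbon.
Exactly one fragment in the molecule meets all constraints, giving 1 match.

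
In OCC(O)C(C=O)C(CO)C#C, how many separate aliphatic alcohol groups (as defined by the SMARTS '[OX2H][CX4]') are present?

[OX2H][CX4] is the SMARTS for an aliphatic alcohol: a hydroxyl oxygen bound to an sp3 (X4) carbon.
The molecule carries 3 separate instances of a hydroxyl group (-OH) meeting every constraint; each maps to a distinct set of atoms, giving 3 matches.

3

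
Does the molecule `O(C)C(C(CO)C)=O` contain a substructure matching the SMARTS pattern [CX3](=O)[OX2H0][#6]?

The pattern [CX3](=O)[OX2H0][#6] describes a carbonyl carbon bonded to an oxygen that is itself bonded to carbon (no H on that O) — an ester.
The molecule carries a methyl-ester group (-C(=O)OCH3), whose atoms satisfy every constraint of the query, so the pattern matches.

Yes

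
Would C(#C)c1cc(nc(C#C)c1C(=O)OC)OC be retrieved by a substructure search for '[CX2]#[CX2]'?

The pattern [CX2]#[CX2] describes a carbon-carbon triple bond — an alkyne.
The molecule carries an ethynyl group (-C#CH), whose atoms satisfy every constraint of the query, so the pattern matches.

Yes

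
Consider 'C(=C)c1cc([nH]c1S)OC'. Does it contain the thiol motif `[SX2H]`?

Yes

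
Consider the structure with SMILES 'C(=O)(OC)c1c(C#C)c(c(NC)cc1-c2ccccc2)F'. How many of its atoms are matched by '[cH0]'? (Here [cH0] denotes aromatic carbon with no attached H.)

6

The query [cH0] means: aromatic carbon with no attached hydrogen (substituted or ring-fusion).
Check the 21 heavy atoms by environment: 6× c (aromatic, H0) → match; 6× c (aromatic, H1) → no; 2× C (H0) → no; 1× C (H1) → no; 1× F (H0) → no; 1× N (H1) → no; 2× C (H3) → no; 2× O (H0) → no.
That gives 6 matching atoms.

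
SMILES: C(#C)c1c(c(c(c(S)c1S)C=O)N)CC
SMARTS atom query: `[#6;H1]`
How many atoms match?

2

The query [#6;H1] means: any carbon bearing exactly one hydrogen.
Check the 15 heavy atoms by environment: 6× c (aromatic, H0) → no; 1× C (H2) → no; 1× C (H3) → no; 2× S (H1) → no; 1× N (H2) → no; 2× C (H1) → match; 1× O (H0) → no; 1× C (H0) → no.
That gives 2 matching atoms.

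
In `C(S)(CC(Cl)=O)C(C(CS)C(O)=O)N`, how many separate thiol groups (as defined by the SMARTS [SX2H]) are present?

[SX2H] is the SMARTS for a thiol: an aliphatic sulfur with two connections, one being H.
The molecule carries 2 separate instances of a thiol (-SH) meeting every constraint; each maps to a distinct set of atoms, giving 2 matches.

2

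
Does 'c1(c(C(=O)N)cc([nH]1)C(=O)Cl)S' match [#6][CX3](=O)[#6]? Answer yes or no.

No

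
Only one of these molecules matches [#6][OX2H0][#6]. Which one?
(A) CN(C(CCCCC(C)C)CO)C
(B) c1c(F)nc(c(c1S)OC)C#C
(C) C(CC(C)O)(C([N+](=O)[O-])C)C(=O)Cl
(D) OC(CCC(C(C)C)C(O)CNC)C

[#6][OX2H0][#6] describes an aliphatic oxygen bridging two carbons with no H on the oxygen (an ether).
(A) has a hydroxyl group (-OH) but the oxygen has H1, not H0 bridging two carbons.
(B) contains a methoxy ether (-OCH3), which satisfies every atom and bond constraint.
(C) has a hydroxyl group (-OH) but the oxygen has H1, not H0 bridging two carbons.
(D) has a hydroxyl group (-OH) but the oxygen has H1, not H0 bridging two carbons.
So the answer is (B).

B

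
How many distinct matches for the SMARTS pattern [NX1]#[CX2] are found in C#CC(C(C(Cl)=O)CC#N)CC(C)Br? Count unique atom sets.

1

[NX1]#[CX2] is the SMARTS for a nitrile: a nitrogen triple-bonded to a two-connected carbon.
Exactly one fragment in the molecule meets all constraints, giving 1 match.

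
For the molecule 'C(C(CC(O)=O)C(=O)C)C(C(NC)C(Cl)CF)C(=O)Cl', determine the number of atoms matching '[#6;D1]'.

2

Check the 20 heavy atoms by environment: 3× C (D2) → no; 7× C (D3) → no; 2× Cl (D1) → no; 4× O (D1) → no; 1× N (D2) → no; 2× C (D1) → match; 1× F (D1) → no.
That gives 2 matching atoms.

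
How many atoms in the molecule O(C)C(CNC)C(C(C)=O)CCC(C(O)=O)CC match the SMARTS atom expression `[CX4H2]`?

4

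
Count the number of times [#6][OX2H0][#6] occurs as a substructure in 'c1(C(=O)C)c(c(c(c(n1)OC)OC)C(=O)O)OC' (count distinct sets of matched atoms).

[#6][OX2H0][#6] is the SMARTS for an ether: an aliphatic oxygen bridging two carbons with no H on the oxygen.
The molecule carries 3 separate instances of a methoxy ether (-OCH3) meeting every constraint; each maps to a distinct set of atoms, giving 3 matches.

3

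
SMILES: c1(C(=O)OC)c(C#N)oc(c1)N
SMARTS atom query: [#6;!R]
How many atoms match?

3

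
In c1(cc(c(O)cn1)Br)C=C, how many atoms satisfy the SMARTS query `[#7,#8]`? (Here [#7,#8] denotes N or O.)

2

Check the 10 heavy atoms by environment: 1× n (aromatic) → match; 5× c (aromatic) → no; 2× C → no; 1× Br → no; 1× O → match.
Summing the matching environments: 1 + 1 = 2 matching atoms.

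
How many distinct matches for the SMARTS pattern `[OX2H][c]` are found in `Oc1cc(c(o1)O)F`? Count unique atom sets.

2

[OX2H][c] is the SMARTS for a phenol: a hydroxyl oxygen attached to an aromatic carbon.
The molecule carries 2 separate instances of a hydroxyl group (-OH) meeting every constraint; each maps to a distinct set of atoms, giving 2 matches.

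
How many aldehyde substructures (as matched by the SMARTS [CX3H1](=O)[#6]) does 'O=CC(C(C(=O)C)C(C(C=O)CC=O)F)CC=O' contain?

4

[CX3H1](=O)[#6] is the SMARTS for an aldehyde: an sp2 carbon with one H, double-bonded to O and single-bonded to carbon.
The molecule carries 4 separate instances of an aldehyde (-CHO) meeting every constraint; each maps to a distinct set of atoms, giving 4 matches.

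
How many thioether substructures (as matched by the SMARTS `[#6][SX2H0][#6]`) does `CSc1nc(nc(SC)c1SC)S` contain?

[#6][SX2H0][#6] is the SMARTS for a thioether: an aliphatic sulfur bridging two carbons with no H on the sulfur.
The molecule carries 3 separate instances of a methylthio ether (-SCH3) meeting every constraint; each maps to a distinct set of atoms, giving 3 matches.

3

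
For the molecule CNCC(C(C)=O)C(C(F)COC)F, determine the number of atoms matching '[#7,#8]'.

Check the 14 heavy atoms by environment: 9× C → no; 2× O → match; 2× F → no; 1× N → match.
Summing the matching environments: 2 + 1 = 3 matching atoms.

3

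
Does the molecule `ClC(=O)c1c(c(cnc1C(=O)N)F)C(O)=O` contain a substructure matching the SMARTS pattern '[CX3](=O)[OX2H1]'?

Yes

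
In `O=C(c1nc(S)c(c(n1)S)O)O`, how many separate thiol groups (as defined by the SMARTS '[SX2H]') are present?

2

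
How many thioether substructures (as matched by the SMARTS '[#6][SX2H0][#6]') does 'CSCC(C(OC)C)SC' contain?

[#6][SX2H0][#6] is the SMARTS for a thioether: an aliphatic sulfur bridging two carbons with no H on the sulfur.
The molecule carries 2 separate instances of a methylthio ether (-SCH3) meeting every constraint; each maps to a distinct set of atoms, giving 2 matches.

2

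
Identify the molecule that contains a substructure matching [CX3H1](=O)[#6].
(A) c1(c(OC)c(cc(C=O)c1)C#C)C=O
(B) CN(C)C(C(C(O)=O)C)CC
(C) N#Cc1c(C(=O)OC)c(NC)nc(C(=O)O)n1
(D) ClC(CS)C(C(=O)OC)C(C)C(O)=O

[CX3H1](=O)[#6] describes an sp2 carbon with one H, double-bonded to O and single-bonded to carbon (an aldehyde).
(A) contains an aldehyde (-CHO), which satisfies every atom and bond constraint.
(B) has a carboxylic acid group (-C(=O)OH) but the carbonyl carbon has H0 and is bonded to O, not H1.
(C) has a carboxylic acid group (-C(=O)OH) but the carbonyl carbon has H0 and is bonded to O, not H1.
(D) has a methyl-ester group (-C(=O)OCH3) but the carbonyl carbon has H0, not H1.
So the answer is (A).

A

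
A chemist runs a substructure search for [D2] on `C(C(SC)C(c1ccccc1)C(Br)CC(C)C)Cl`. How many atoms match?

8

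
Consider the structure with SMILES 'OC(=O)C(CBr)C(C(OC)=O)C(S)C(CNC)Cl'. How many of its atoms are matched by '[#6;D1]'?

The query [#6;D1] means: carbon bonded to exactly one heavy atom.
Check the 18 heavy atoms by environment: 2× C (D2) → no; 6× C (D3) → no; 1× S (D1) → no; 3× O (D1) → no; 1× O (D2) → no; 2× C (D1) → match; 1× Cl (D1) → no; 1× N (D2) → no; 1× Br (D1) → no.
That gives 2 matching atoms.

2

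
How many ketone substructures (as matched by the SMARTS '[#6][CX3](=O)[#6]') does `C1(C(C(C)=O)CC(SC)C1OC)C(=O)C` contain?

[#6][CX3](=O)[#6] is the SMARTS for a ketone: a carbonyl carbon (no H) flanked by two carbons.
The molecule carries 2 separate instances of an acetyl/ketone group (-C(=O)CH3) meeting every constraint; each maps to a distinct set of atoms, giving 2 matches.

2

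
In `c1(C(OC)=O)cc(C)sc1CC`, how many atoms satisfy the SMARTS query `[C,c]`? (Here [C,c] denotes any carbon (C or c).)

9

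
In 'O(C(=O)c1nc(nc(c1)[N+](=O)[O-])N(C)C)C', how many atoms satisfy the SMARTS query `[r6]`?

6

Check the 16 heavy atoms by environment: 2× n (aromatic, in 6-ring) → match; 4× c (aromatic, in 6-ring) → match; 1× N (acyclic) → no; 4× C (acyclic) → no; 3× O (acyclic) → no; 1× N (charge +1, acyclic) → no; 1× O (charge -1, acyclic) → no.
Summing the matching environments: 2 + 4 = 6 matching atoms.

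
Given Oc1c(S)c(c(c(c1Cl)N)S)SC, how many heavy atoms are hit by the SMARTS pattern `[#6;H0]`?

6

The query [#6;H0] means: any carbon with no attached hydrogen.
Check the 13 heavy atoms by environment: 6× c (aromatic, H0) → match; 1× Cl (H0) → no; 1× O (H1) → no; 1× S (H0) → no; 1× C (H3) → no; 1× N (H2) → no; 2× S (H1) → no.
That gives 6 matching atoms.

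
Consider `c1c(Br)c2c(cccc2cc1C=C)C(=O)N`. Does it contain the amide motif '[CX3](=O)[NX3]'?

Yes

The pattern [CX3](=O)[NX3] describes a carbonyl carbon bonded to a trivalent nitrogen — an amide.
The molecule carries a primary amide (-C(=O)NH2), whose atoms satisfy every constraint of the query, so the pattern matches.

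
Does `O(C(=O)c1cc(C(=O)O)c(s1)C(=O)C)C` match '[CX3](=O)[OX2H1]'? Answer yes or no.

Yes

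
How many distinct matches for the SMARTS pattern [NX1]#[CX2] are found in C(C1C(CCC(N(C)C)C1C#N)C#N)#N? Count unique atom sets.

3

[NX1]#[CX2] is the SMARTS for a nitrile: a nitrogen triple-bonded to a two-connected carbon.
The molecule carries 3 separate instances of a nitrile (-C#N) meeting every constraint; each maps to a distinct set of atoms, giving 3 matches.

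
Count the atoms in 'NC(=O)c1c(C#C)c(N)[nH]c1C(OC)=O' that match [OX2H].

The query [OX2H] means: aliphatic oxygen with two connections, one of which is H — an -OH oxygen.
Check the 15 heavy atoms by environment: 1× n (aromatic, H1, X3) → no; 4× c (aromatic, H0, X3) → no; 2× N (H2, X3) → no; 2× C (H0, X3) → no; 2× O (H0, X1) → no; 1× O (H0, X2) → no; 1× C (H3, X4) → no; 1× C (H0, X2) → no; 1× C (H1, X2) → no.
No environment satisfies the query, so 0 matching atoms.

0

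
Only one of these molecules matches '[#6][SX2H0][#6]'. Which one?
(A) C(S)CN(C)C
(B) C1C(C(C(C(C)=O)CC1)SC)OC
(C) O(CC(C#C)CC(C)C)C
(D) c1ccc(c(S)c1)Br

[#6][SX2H0][#6] describes an aliphatic sulfur bridging two carbons with no H on the sulfur (a thioether).
(A) has a thiol (-SH) but the sulfur has H1, not H0 bridging two carbons.
(B) contains a methylthio ether (-SCH3), which satisfies every atom and bond constraint.
(C) has a methoxy ether (-OCH3) but the bridging atom is O, not S.
(D) has a thiol (-SH) but the sulfur has H1, not H0 bridging two carbons.
So the answer is (B).

B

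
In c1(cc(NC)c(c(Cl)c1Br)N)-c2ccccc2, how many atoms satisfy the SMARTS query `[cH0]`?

6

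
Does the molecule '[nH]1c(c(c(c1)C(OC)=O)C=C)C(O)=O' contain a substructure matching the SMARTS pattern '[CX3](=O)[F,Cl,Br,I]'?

No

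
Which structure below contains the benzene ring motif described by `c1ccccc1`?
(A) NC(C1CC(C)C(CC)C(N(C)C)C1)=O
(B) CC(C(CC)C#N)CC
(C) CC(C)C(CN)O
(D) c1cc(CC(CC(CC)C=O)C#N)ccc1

c1ccccc1 describes six aromatic carbons in a ring (a benzene ring).
(A) has a methyl group (-CH3) but no six-membered all-carbon aromatic ring is present.
(B) has a methyl group (-CH3) but no six-membered all-carbon aromatic ring is present.
(C) has a methyl group (-CH3) but no six-membered all-carbon aromatic ring is present.
(D) contains a phenyl ring, which satisfies every atom and bond constraint.
So the answer is (D).

D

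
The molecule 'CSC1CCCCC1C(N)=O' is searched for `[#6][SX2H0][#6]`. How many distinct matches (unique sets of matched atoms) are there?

[#6][SX2H0][#6] is the SMARTS for a thioether: an aliphatic sulfur bridging two carbons with no H on the sulfur.
Exactly one fragment in the molecule meets all constraints, giving 1 match.

1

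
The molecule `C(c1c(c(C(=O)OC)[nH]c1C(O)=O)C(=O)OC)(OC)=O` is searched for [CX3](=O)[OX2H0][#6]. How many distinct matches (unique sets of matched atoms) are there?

3

[CX3](=O)[OX2H0][#6] is the SMARTS for an ester: a carbonyl carbon bonded to an oxygen that is itself bonded to carbon (no H on that O).
The molecule carries 3 separate instances of a methyl-ester group (-C(=O)OCH3) meeting every constraint; each maps to a distinct set of atoms, giving 3 matches.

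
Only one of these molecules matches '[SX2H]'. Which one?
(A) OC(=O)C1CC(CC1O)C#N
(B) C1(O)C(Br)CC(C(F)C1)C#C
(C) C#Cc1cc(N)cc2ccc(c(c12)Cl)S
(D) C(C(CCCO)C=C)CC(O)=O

C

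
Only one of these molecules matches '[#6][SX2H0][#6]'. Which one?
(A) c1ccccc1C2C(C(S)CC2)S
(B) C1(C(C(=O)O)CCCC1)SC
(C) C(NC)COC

B

[#6][SX2H0][#6] describes an aliphatic sulfur bridging two carbons with no H on the sulfur (a thioether).
(A) has a thiol (-SH) but the sulfur has H1, not H0 bridging two carbons.
(B) contains a methylthio ether (-SCH3), which satisfies every atom and bond constraint.
(C) has a methoxy ether (-OCH3) but the bridging atom is O, not S.
So the answer is (B).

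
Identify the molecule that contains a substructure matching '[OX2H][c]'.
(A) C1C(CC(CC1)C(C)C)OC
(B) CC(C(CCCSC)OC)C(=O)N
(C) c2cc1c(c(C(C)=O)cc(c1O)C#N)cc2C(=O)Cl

C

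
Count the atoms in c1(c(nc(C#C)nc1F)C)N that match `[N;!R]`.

1

Check the 11 heavy atoms by environment: 2× n (aromatic, in 6-ring) → no; 4× c (aromatic, in 6-ring) → no; 3× C (acyclic) → no; 1× N (acyclic) → match; 1× F (acyclic) → no.
That gives 1 matching atom.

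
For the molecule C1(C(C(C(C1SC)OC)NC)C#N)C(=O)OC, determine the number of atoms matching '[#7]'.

2

Check the 17 heavy atoms by environment: 11× C → no; 2× N → match; 3× O → no; 1× S → no.
That gives 2 matching atoms.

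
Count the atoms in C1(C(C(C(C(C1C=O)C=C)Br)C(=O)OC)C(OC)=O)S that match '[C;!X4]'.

5

The query [C;!X4] means: aliphatic carbon that does not have four total connections.
Check the 20 heavy atoms by environment: 8× C (X4) → no; 5× C (X3) → match; 3× O (X1) → no; 2× O (X2) → no; 1× S (X2) → no; 1× Br (X1) → no.
That gives 5 matching atoms.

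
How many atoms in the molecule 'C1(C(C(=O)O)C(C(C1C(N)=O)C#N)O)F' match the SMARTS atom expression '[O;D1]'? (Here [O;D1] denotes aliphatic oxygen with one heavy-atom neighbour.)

4

The query [O;D1] means: aliphatic oxygen bonded to exactly one heavy atom.
Check the 15 heavy atoms by environment: 7× C (D3) → no; 1× F (D1) → no; 1× C (D2) → no; 2× N (D1) → no; 4× O (D1) → match.
That gives 4 matching atoms.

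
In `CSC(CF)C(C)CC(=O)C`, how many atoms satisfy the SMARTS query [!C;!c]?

The query [!C;!c] means: neither aliphatic nor aromatic carbon — same as [!#6].
Check the 11 heavy atoms by environment: 8× C → no; 1× F → match; 1× O → match; 1× S → match.
Summing the matching environments: 1 + 1 + 1 = 3 matching atoms.

3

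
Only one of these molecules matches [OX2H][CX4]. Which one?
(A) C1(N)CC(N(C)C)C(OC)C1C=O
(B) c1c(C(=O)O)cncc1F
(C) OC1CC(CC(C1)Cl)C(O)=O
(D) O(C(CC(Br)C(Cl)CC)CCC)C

C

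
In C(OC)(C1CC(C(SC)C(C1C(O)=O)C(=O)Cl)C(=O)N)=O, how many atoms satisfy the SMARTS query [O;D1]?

5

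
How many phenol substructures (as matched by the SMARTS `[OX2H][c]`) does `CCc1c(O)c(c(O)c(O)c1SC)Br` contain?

3

[OX2H][c] is the SMARTS for a phenol: a hydroxyl oxygen attached to an aromatic carbon.
The molecule carries 3 separate instances of a hydroxyl group (-OH) meeting every constraint; each maps to a distinct set of atoms, giving 3 matches.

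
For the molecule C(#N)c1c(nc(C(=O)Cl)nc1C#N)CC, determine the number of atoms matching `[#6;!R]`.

The query [#6;!R] means: carbon not in any ring.
Check the 15 heavy atoms by environment: 2× n (aromatic, in 6-ring) → no; 4× c (aromatic, in 6-ring) → no; 5× C (acyclic) → match; 2× N (acyclic) → no; 1× O (acyclic) → no; 1× Cl (acyclic) → no.
That gives 5 matching atoms.

5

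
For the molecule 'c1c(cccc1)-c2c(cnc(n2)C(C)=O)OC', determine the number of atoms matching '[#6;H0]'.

5

Check the 17 heavy atoms by environment: 2× n (aromatic, H0) → no; 4× c (aromatic, H0) → match; 6× c (aromatic, H1) → no; 1× C (H0) → match; 2× O (H0) → no; 2× C (H3) → no.
Summing the matching environments: 4 + 1 = 5 matching atoms.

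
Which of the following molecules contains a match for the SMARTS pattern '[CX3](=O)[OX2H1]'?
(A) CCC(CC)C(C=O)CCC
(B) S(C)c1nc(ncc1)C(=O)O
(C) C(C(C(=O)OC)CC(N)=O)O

B

[CX3](=O)[OX2H1] describes an sp2 carbon double-bonded to O and single-bonded to an -OH oxygen (a carboxylic acid).
(A) has an aldehyde (-CHO) but there is no singly-bonded oxygen on the carbonyl carbon.
(B) contains a carboxylic acid group (-C(=O)OH), which satisfies every atom and bond constraint.
(C) has a primary amide (-C(=O)NH2) but the carbonyl is bonded to N, not to an -OH oxygen.
So the answer is (B).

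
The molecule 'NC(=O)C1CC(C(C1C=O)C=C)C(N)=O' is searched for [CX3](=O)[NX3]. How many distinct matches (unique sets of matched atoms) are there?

2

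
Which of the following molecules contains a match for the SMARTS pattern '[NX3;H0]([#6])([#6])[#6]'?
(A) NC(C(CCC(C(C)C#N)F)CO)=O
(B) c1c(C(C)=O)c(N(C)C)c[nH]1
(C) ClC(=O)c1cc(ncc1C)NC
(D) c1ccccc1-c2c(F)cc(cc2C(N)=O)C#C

B

[NX3;H0]([#6])([#6])[#6] describes a trivalent nitrogen with no H, bonded to three carbons (a tertiary amine).
(A) has a primary amide (-C(=O)NH2) but the amide nitrogen has H2 and only one carbon neighbour.
(B) contains a dimethylamino group (-N(CH3)2), which satisfies every atom and bond constraint.
(C) has an N-methylamino group (-NHCH3) but the nitrogen still has one H (H1), not H0.
(D) has a primary amide (-C(=O)NH2) but the amide nitrogen has H2 and only one carbon neighbour.
So the answer is (B).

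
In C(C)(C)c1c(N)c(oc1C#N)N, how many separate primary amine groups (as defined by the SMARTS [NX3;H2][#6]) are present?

[NX3;H2][#6] is the SMARTS for a primary amine: a trivalent nitrogen with two H attached to carbon.
The molecule carries 2 separate instances of a primary amino group (-NH2) meeting every constraint; each maps to a distinct set of atoms, giving 2 matches.

2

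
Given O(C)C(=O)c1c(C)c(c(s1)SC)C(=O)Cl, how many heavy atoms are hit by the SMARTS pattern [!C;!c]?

The query [!C;!c] means: neither aliphatic nor aromatic carbon — same as [!#6].
Check the 15 heavy atoms by environment: 1× s (aromatic) → match; 4× c (aromatic) → no; 5× C → no; 3× O → match; 1× Cl → match; 1× S → match.
Summing the matching environments: 1 + 3 + 1 + 1 = 6 matching atoms.

6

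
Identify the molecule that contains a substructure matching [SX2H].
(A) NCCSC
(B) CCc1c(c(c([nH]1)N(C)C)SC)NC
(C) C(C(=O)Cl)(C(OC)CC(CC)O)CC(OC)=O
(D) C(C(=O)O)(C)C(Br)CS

D

[SX2H] describes an aliphatic sulfur with two connections, one being H (a thiol).
(A) has a methylthio ether (-SCH3) but the sulfur has H0 (bonded to two carbons), not H1.
(B) has a methylthio ether (-SCH3) but the sulfur has H0 (bonded to two carbons), not H1.
(C) has a hydroxyl group (-OH) but it is an -OH, not an -SH.
(D) contains a thiol (-SH), which satisfies every atom and bond constraint.
So the answer is (D).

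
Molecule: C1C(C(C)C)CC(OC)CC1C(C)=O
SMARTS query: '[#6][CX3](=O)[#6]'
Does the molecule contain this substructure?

Yes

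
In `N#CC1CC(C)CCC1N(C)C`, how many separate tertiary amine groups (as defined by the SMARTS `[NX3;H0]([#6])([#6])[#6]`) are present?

1

[NX3;H0]([#6])([#6])[#6] is the SMARTS for a tertiary amine: a trivalent nitrogen with no H, bonded to three carbons.
Exactly one fragment in the molecule meets all constraints, giving 1 match.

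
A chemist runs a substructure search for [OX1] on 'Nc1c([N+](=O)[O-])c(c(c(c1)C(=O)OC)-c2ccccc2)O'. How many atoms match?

3

The query [OX1] means: aliphatic oxygen with one total connection — typically a carbonyl =O or an oxide.
Check the 21 heavy atoms by environment: 12× c (aromatic, X3) → no; 1× C (X3) → no; 2× O (X1) → match; 2× O (X2) → no; 1× C (X4) → no; 1× N (charge +1, X3) → no; 1× O (charge -1, X1) → match; 1× N (X3) → no.
Summing the matching environments: 2 + 1 = 3 matching atoms.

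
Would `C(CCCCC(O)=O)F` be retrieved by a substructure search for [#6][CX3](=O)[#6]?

The pattern [#6][CX3](=O)[#6] describes a carbonyl carbon (no H) flanked by two carbons — a ketone.
The closest candidate here is a carboxylic acid group (-C(=O)OH), but one neighbour of the carbonyl carbon is O, not C. No other fragment satisfies the full query, so there is no match.

No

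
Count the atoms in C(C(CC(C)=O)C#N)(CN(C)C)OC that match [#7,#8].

The query [#7,#8] means: nitrogen or oxygen (comma = OR).
Check the 14 heavy atoms by environment: 10× C → no; 2× O → match; 2× N → match.
Summing the matching environments: 2 + 2 = 4 matching atoms.

4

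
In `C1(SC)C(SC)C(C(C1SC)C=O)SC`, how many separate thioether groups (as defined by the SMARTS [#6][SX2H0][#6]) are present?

4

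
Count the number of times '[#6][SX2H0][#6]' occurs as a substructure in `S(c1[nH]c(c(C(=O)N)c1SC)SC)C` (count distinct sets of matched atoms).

3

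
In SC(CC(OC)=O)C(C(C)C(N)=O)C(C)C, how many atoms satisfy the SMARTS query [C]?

11

The query [C] means: uppercase C matches aliphatic (non-aromatic) carbon only.
Check the 16 heavy atoms by environment: 11× C → match; 3× O → no; 1× S → no; 1× N → no.
That gives 11 matching atoms.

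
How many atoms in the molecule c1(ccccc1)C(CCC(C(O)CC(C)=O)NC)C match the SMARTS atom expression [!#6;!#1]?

Check the 19 heavy atoms by environment: 10× C → no; 2× O → match; 6× c (aromatic) → no; 1× N → match.
Summing the matching environments: 2 + 1 = 3 matching atoms.

3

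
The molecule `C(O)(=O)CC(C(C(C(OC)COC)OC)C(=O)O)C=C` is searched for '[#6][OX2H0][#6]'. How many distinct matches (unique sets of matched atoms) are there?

3

[#6][OX2H0][#6] is the SMARTS for an ether: an aliphatic oxygen bridging two carbons with no H on the oxygen.
The molecule carries 3 separate instances of a methoxy ether (-OCH3) meeting every constraint; each maps to a distinct set of atoms, giving 3 matches.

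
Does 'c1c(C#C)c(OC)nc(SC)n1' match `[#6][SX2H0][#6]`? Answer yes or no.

Yes

The pattern [#6][SX2H0][#6] describes an aliphatic sulfur bridging two carbons with no H on the sulfur — a thioether.
The molecule carries a methylthio ether (-SCH3), whose atoms satisfy every constraint of the query, so the pattern matches.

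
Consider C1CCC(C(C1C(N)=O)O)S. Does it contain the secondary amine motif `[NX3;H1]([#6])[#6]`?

The pattern [NX3;H1]([#6])[#6] describes a trivalent nitrogen with one H, bonded to two carbons — a secondary amine.
The closest candidate here is a primary amide (-C(=O)NH2), but the -C(=O)NH2 nitrogen has H2, not H1. No other fragment satisfies the full query, so there is no match.

No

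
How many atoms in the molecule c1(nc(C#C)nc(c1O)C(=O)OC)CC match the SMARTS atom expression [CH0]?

2

Check the 15 heavy atoms by environment: 2× n (aromatic, H0) → no; 4× c (aromatic, H0) → no; 1× C (H2) → no; 2× C (H3) → no; 2× C (H0) → match; 1× C (H1) → no; 1× O (H1) → no; 2× O (H0) → no.
That gives 2 matching atoms.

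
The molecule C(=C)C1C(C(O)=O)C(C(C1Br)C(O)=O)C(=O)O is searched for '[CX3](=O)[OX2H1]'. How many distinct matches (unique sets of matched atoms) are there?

3

[CX3](=O)[OX2H1] is the SMARTS for a carboxylic acid: an sp2 carbon double-bonded to O and single-bonded to an -OH oxygen.
The molecule carries 3 separate instances of a carboxylic acid group (-C(=O)OH) meeting every constraint; each maps to a distinct set of atoms, giving 3 matches.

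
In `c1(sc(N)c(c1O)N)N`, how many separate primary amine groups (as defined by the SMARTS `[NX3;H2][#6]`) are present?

[NX3;H2][#6] is the SMARTS for a primary amine: a trivalent nitrogen with two H attached to carbon.
The molecule carries 3 separate instances of a primary amino group (-NH2) meeting every constraint; each maps to a distinct set of atoms, giving 3 matches.

3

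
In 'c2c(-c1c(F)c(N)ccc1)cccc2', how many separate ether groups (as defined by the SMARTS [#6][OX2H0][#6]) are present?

0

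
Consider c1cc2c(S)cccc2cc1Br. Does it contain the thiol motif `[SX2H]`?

The pattern [SX2H] describes an aliphatic sulfur with two connections, one being H — a thiol.
The molecule carries a thiol (-SH), whose atoms satisfy every constraint of the query, so the pattern matches.

Yes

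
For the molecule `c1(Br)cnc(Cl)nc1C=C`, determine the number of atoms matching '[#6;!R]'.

2

The query [#6;!R] means: carbon not in any ring.
Check the 10 heavy atoms by environment: 2× n (aromatic, in 6-ring) → no; 4× c (aromatic, in 6-ring) → no; 1× Br (acyclic) → no; 1× Cl (acyclic) → no; 2× C (acyclic) → match.
That gives 2 matching atoms.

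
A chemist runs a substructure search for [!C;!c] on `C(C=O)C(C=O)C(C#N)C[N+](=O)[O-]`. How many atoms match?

6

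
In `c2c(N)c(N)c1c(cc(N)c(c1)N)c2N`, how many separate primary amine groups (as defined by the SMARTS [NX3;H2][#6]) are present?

5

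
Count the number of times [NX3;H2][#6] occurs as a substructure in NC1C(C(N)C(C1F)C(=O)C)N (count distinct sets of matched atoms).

[NX3;H2][#6] is the SMARTS for a primary amine: a trivalent nitrogen with two H attached to carbon.
The molecule carries 3 separate instances of a primary amino group (-NH2) meeting every constraint; each maps to a distinct set of atoms, giving 3 matches.

3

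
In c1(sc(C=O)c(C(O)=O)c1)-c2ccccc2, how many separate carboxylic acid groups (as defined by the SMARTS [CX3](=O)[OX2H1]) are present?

1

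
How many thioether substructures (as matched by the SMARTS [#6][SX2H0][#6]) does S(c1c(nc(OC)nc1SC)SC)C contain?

3

[#6][SX2H0][#6] is the SMARTS for a thioether: an aliphatic sulfur bridging two carbons with no H on the sulfur.
The molecule carries 3 separate instances of a methylthio ether (-SCH3) meeting every constraint; each maps to a distinct set of atoms, giving 3 matches.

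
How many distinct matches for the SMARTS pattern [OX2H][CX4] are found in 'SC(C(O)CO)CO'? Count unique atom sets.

3

[OX2H][CX4] is the SMARTS for an aliphatic alcohol: a hydroxyl oxygen bound to an sp3 (X4) carbon.
The molecule carries 3 separate instances of a hydroxyl group (-OH) meeting every constraint; each maps to a distinct set of atoms, giving 3 matches.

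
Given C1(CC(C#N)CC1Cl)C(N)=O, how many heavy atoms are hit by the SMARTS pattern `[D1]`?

4

Check the 11 heavy atoms by environment: 3× C (D2) → no; 4× C (D3) → no; 2× N (D1) → match; 1× Cl (D1) → match; 1× O (D1) → match.
Summing the matching environments: 2 + 1 + 1 = 4 matching atoms.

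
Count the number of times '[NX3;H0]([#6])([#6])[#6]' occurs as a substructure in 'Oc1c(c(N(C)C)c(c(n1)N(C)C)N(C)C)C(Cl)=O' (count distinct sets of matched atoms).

3

[NX3;H0]([#6])([#6])[#6] is the SMARTS for a tertiary amine: a trivalent nitrogen with no H, bonded to three carbons.
The molecule carries 3 separate instances of a dimethylamino group (-N(CH3)2) meeting every constraint; each maps to a distinct set of atoms, giving 3 matches.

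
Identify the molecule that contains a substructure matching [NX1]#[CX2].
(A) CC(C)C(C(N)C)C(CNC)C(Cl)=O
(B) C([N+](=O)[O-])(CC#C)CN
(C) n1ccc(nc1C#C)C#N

C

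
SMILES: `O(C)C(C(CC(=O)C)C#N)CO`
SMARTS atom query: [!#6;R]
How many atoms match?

The query [!#6;R] means: non-carbon atom that is part of a ring.
Check the 12 heavy atoms by environment: 8× C (acyclic) → no; 3× O (acyclic) → no; 1× N (acyclic) → no.
No environment satisfies the query, so 0 matching atoms.

0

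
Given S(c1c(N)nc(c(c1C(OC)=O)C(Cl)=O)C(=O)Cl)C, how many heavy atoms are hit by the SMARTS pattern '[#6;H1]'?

Check the 19 heavy atoms by environment: 1× n (aromatic, H0) → no; 5× c (aromatic, H0) → no; 3× C (H0) → no; 4× O (H0) → no; 2× Cl (H0) → no; 1× S (H0) → no; 2× C (H3) → no; 1× N (H2) → no.
No environment satisfies the query, so 0 matching atoms.

0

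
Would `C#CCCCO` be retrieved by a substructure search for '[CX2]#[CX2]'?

The pattern [CX2]#[CX2] describes a carbon-carbon triple bond — an alkyne.
The molecule carries an ethynyl group (-C#CH), whose atoms satisfy every constraint of the query, so the pattern matches.

Yes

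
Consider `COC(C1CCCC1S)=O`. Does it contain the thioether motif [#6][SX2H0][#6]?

No

The pattern [#6][SX2H0][#6] describes an aliphatic sulfur bridging two carbons with no H on the sulfur — a thioether.
The closest candidate here is a thiol (-SH), but the sulfur has H1, not H0 bridging two carbons. No other fragment satisfies the full query, so there is no match.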